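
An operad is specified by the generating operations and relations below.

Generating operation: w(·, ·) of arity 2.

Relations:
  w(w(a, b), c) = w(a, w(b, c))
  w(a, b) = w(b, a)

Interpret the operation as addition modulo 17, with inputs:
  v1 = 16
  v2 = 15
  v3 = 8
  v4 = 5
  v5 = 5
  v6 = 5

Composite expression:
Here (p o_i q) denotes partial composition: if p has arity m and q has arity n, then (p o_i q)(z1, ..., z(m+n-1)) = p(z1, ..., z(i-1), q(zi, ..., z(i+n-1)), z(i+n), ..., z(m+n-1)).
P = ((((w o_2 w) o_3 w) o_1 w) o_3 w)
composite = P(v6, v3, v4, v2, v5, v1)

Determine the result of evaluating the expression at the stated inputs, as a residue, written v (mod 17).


3 (mod 17)


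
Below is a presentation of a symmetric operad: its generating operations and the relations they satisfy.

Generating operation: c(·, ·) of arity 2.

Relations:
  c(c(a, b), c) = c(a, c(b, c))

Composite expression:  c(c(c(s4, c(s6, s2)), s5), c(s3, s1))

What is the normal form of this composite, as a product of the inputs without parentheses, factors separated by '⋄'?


s4 ⋄ s6 ⋄ s2 ⋄ s5 ⋄ s3 ⋄ s1

All parenthesizations of c agree; list the s-inputs left to right.
c(s6, s2) spells out as s6 ⋄ s2
c(s4, c(s6, s2)) spells out as s4 ⋄ s6 ⋄ s2
c(c(s4, c(s6, s2)), s5) spells out as s4 ⋄ s6 ⋄ s2 ⋄ s5
c(s3, s1) spells out as s3 ⋄ s1
c(c(c(s4, c(s6, s2)), s5), c(s3, s1)) spells out as s4 ⋄ s6 ⋄ s2 ⋄ s5 ⋄ s3 ⋄ s1


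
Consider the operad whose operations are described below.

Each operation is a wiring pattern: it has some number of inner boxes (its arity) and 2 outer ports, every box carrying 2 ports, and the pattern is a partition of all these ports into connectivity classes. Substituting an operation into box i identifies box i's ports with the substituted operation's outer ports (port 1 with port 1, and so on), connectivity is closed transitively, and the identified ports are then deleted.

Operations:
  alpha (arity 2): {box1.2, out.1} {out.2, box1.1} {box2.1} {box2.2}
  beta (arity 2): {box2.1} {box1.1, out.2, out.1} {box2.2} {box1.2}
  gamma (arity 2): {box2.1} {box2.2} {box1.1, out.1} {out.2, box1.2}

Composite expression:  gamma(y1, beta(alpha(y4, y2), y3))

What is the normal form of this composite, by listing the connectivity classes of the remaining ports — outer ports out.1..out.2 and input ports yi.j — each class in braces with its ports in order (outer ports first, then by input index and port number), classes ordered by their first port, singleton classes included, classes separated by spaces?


Treat the ports identified at gamma as solder joints: merge, then drop.
after alpha, the pattern on (y4, y2) reads {out.1, y4.2} {out.2, y4.1} {y2.1} {y2.2} (out.j = its outer ports)
after beta, the pattern on (y4, y2, y3) reads {out.1, out.2, y4.2} {y2.1} {y2.2} {y3.1} {y3.2} {y4.1} (out.j = its outer ports)
after gamma, the pattern on (y1, y4, y2, y3) reads {out.1, y1.1} {out.2, y1.2} {y2.1} {y2.2} {y3.1} {y3.2} {y4.1} {y4.2} (out.j = its outer ports)

{out.1, y1.1} {out.2, y1.2} {y2.1} {y2.2} {y3.1} {y3.2} {y4.1} {y4.2}


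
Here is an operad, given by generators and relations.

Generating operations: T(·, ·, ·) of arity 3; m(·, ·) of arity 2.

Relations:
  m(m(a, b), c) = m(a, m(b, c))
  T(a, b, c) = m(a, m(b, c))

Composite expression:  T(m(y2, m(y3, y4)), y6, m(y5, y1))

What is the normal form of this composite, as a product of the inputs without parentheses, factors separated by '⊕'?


y2 ⊕ y3 ⊕ y4 ⊕ y6 ⊕ y5 ⊕ y1

Under associativity of T, the answer is the y's in reading order.
m(y3, y4) spells out as y3 ⊕ y4
m(y2, m(y3, y4)) spells out as y2 ⊕ y3 ⊕ y4
m(y5, y1) spells out as y5 ⊕ y1
T(m(y2, m(y3, y4)), y6, m(y5, y1)) spells out as y2 ⊕ y3 ⊕ y4 ⊕ y6 ⊕ y5 ⊕ y1


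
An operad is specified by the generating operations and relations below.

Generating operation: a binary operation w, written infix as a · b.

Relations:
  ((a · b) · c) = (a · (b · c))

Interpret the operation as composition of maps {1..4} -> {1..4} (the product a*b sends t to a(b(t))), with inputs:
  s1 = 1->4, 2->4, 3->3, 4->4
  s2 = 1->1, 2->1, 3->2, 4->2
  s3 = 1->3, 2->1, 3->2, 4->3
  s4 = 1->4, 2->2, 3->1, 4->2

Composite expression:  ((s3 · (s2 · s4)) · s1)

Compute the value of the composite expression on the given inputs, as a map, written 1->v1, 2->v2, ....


(s2 · s4) = 1->2, 2->1, 3->1, 4->1
(s3 · (s2 · s4)) = 1->1, 2->3, 3->3, 4->3
((s3 · (s2 · s4)) · s1) = 1->3, 2->3, 3->3, 4->3

1->3, 2->3, 3->3, 4->3


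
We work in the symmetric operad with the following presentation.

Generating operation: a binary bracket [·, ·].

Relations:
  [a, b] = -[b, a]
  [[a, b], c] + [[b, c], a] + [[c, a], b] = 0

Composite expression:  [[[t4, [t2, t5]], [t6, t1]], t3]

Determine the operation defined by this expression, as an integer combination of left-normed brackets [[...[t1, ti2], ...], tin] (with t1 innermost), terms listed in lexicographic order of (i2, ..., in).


-[[[[[t1, t6], t2], t5], t4], t3] + [[[[[t1, t6], t4], t2], t5], t3] - [[[[[t1, t6], t4], t5], t2], t3] + [[[[[t1, t6], t5], t2], t4], t3]

Left-normed coefficients sit on the t1-initial expansion words.
Composite bracket: [[[t4, [t2, t5]], [t6, t1]], t3]
Full expansion: 32 signed words from ab - ba (2^5 = 32).
Words beginning with t1 determine it all:
  t1t6t2t5t4t3 (sign -1) contributes -[[[[[t1, t6], t2], t5], t4], t3]
  t1t6t4t2t5t3 (sign +1) contributes +[[[[[t1, t6], t4], t2], t5], t3]
  t1t6t4t5t2t3 (sign -1) contributes -[[[[[t1, t6], t4], t5], t2], t3]
  t1t6t5t2t4t3 (sign +1) contributes +[[[[[t1, t6], t5], t2], t4], t3]


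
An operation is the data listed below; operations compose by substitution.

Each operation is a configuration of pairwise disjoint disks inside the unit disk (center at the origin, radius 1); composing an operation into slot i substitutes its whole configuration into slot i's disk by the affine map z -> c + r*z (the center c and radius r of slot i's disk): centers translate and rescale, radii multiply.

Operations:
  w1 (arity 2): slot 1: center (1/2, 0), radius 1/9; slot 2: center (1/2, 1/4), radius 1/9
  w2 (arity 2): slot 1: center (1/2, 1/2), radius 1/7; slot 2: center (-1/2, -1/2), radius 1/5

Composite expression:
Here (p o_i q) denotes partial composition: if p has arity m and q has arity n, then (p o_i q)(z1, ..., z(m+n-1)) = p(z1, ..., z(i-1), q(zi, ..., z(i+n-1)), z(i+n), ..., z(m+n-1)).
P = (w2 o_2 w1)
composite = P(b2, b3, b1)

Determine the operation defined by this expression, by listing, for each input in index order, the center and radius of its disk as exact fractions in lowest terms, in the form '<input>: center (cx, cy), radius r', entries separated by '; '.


b1: center (-2/5, -9/20), radius 1/45; b2: center (1/2, 1/2), radius 1/7; b3: center (-2/5, -1/2), radius 1/45


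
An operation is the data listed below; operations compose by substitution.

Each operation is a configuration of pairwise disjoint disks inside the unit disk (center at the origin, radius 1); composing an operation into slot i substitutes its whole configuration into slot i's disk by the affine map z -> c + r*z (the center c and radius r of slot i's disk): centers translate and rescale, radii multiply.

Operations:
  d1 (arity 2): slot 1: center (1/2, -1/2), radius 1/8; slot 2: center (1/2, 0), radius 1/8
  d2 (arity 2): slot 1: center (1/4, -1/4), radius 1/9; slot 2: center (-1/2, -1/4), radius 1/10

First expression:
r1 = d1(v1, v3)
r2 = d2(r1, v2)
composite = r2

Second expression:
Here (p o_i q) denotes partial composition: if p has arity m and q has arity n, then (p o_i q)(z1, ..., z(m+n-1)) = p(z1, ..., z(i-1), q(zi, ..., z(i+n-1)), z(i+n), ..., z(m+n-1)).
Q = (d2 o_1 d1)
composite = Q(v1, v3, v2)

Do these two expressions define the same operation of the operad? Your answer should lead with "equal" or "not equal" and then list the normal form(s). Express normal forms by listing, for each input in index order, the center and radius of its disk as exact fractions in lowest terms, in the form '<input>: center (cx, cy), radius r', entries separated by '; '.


equal; the common form is v1: center (11/36, -11/36), radius 1/72; v2: center (-1/2, -1/4), radius 1/10; v3: center (11/36, -1/4), radius 1/72

In normal form, the first expression is v1: center (11/36, -11/36), radius 1/72; v2: center (-1/2, -1/4), radius 1/10; v3: center (11/36, -1/4), radius 1/72
In normal form, the second expression is v1: center (11/36, -11/36), radius 1/72; v2: center (-1/2, -1/4), radius 1/10; v3: center (11/36, -1/4), radius 1/72
The forms coincide; equal.


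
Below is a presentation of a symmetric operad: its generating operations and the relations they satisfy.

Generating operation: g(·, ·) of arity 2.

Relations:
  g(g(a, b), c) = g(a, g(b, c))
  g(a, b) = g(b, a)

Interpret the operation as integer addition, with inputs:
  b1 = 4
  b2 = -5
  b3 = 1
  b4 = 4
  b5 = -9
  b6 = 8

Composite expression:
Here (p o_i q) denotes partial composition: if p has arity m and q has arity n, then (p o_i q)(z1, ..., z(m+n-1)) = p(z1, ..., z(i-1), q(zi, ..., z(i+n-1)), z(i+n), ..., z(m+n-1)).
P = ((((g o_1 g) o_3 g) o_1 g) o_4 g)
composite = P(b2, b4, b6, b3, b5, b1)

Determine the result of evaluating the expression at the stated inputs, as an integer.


3


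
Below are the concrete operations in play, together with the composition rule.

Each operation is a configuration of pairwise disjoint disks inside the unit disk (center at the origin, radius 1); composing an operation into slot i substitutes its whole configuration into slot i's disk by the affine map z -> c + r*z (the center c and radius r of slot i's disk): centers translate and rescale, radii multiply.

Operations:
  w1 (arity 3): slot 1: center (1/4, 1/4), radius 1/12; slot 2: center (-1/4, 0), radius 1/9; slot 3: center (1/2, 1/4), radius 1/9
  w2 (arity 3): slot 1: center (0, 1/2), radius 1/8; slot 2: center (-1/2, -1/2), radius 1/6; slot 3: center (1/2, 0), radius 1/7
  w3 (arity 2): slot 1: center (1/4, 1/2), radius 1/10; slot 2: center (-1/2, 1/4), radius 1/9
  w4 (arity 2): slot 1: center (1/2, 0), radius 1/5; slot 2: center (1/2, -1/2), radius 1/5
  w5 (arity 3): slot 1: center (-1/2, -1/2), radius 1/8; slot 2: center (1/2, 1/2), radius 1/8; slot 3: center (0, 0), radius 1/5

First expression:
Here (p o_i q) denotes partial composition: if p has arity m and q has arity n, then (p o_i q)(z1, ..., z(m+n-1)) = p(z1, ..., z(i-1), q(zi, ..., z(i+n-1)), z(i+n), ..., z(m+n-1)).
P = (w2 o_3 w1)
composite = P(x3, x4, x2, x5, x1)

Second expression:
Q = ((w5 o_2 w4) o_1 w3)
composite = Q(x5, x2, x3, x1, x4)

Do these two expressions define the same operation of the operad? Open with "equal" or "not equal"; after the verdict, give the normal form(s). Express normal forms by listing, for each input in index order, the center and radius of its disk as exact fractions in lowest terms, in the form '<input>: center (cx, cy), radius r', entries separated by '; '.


not equal; first: x1: center (4/7, 1/28), radius 1/63; x2: center (15/28, 1/28), radius 1/84; x3: center (0, 1/2), radius 1/8; x4: center (-1/2, -1/2), radius 1/6; x5: center (13/28, 0), radius 1/63; second: x1: center (9/16, 7/16), radius 1/40; x2: center (-9/16, -15/32), radius 1/72; x3: center (9/16, 1/2), radius 1/40; x4: center (0, 0), radius 1/5; x5: center (-15/32, -7/16), radius 1/80

In normal form, the first expression is x1: center (4/7, 1/28), radius 1/63; x2: center (15/28, 1/28), radius 1/84; x3: center (0, 1/2), radius 1/8; x4: center (-1/2, -1/2), radius 1/6; x5: center (13/28, 0), radius 1/63
In normal form, the second expression is x1: center (9/16, 7/16), radius 1/40; x2: center (-9/16, -15/32), radius 1/72; x3: center (9/16, 1/2), radius 1/40; x4: center (0, 0), radius 1/5; x5: center (-15/32, -7/16), radius 1/80
They disagree, so not equal.


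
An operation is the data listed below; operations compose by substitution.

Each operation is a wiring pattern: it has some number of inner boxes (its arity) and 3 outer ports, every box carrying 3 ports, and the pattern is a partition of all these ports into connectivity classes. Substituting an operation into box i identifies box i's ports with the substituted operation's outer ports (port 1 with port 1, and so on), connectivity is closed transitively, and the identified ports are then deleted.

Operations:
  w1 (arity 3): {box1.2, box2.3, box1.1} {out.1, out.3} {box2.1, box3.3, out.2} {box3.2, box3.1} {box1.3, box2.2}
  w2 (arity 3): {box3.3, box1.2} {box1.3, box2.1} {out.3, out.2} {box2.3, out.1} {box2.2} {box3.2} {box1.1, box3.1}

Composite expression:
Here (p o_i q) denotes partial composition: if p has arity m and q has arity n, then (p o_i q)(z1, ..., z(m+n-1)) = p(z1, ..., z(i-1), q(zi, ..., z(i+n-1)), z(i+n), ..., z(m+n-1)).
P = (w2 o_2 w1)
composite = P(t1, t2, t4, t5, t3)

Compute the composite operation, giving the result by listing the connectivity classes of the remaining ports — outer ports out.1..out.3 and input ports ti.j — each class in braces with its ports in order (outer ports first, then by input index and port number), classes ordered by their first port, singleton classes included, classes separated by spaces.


{out.1, t1.3} {out.2, out.3} {t1.1, t3.1} {t1.2, t3.3} {t2.1, t2.2, t4.3} {t2.3, t4.2} {t3.2} {t4.1, t5.3} {t5.1, t5.2}

Substituting into w2 glues patterns; closure does the rest.
after w1, the pattern on (t2, t4, t5) reads {out.1, out.3} {out.2, t4.1, t5.3} {t2.1, t2.2, t4.3} {t2.3, t4.2} {t5.1, t5.2} (out.j = its outer ports)
after w2, the pattern on (t1, t2, t4, t5, t3) reads {out.1, t1.3} {out.2, out.3} {t1.1, t3.1} {t1.2, t3.3} {t2.1, t2.2, t4.3} {t2.3, t4.2} {t3.2} {t4.1, t5.3} {t5.1, t5.2} (out.j = its outer ports)


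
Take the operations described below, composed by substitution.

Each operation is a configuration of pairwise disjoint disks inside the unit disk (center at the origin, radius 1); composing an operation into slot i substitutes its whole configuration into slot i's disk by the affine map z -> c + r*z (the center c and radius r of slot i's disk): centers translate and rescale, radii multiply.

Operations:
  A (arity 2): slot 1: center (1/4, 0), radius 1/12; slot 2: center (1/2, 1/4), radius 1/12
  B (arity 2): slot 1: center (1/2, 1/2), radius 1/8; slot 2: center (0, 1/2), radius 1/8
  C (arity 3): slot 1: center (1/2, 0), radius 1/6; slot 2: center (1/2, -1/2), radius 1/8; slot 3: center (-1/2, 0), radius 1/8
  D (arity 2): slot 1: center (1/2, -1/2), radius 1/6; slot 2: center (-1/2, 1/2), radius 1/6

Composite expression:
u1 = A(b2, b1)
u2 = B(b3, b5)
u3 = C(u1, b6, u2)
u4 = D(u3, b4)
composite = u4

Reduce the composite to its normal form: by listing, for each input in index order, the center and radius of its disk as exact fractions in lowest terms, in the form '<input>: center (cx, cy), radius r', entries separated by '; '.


b1: center (43/72, -71/144), radius 1/432; b2: center (85/144, -1/2), radius 1/432; b3: center (41/96, -47/96), radius 1/384; b4: center (-1/2, 1/2), radius 1/6; b5: center (5/12, -47/96), radius 1/384; b6: center (7/12, -7/12), radius 1/48

Follow each b-input down from D: c' goes to c + r*c', radius to r*r'.
b2: after 3 affine steps, its disk has center (85/144, -1/2), radius 1/432
b1: after 3 affine steps, its disk has center (43/72, -71/144), radius 1/432
b6: after 2 affine steps, its disk has center (7/12, -7/12), radius 1/48
b3: after 3 affine steps, its disk has center (41/96, -47/96), radius 1/384
b5: after 3 affine steps, its disk has center (5/12, -47/96), radius 1/384
b4: after 1 affine step, its disk has center (-1/2, 1/2), radius 1/6


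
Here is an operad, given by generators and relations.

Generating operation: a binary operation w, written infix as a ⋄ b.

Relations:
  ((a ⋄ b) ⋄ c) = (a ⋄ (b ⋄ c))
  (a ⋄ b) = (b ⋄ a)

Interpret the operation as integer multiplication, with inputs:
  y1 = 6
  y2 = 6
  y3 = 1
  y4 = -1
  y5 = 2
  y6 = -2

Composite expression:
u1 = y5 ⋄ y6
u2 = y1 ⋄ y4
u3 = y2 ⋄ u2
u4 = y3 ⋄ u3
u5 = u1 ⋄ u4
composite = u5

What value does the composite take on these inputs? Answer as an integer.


(y5 ⋄ y6) = -4
(y1 ⋄ y4) = -6
(y2 ⋄ (y1 ⋄ y4)) = -36
(y3 ⋄ (y2 ⋄ (y1 ⋄ y4))) = -36
((y5 ⋄ y6) ⋄ (y3 ⋄ (y2 ⋄ (y1 ⋄ y4)))) = 144

144


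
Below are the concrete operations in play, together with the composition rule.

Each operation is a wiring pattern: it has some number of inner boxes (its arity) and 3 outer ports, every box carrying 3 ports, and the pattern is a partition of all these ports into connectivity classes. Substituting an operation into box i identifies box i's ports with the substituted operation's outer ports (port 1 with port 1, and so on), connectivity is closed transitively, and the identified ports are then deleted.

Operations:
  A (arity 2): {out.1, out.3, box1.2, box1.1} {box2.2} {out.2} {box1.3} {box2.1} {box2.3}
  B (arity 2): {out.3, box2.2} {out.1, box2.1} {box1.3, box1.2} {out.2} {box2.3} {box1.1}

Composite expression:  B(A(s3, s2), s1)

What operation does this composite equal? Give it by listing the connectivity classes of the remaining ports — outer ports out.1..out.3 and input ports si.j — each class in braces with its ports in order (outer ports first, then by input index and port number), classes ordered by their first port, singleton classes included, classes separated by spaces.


Reachability decides: close wires over B-identified ports.
A over (s3, s2) gives {out.1, out.3, s3.1, s3.2} {out.2} {s2.1} {s2.2} {s2.3} {s3.3}, out.j being that stage's outer ports
B over (s3, s2, s1) gives {out.1, s1.1} {out.2} {out.3, s1.2} {s1.3} {s2.1} {s2.2} {s2.3} {s3.1, s3.2} {s3.3}, out.j being that stage's outer ports

{out.1, s1.1} {out.2} {out.3, s1.2} {s1.3} {s2.1} {s2.2} {s2.3} {s3.1, s3.2} {s3.3}


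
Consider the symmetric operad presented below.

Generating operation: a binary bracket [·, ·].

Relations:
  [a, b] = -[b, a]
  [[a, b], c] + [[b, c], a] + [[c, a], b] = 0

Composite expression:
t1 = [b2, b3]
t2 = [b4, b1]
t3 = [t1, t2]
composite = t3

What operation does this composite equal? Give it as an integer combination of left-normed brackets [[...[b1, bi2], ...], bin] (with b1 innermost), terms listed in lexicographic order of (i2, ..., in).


[[[b1, b4], b2], b3] - [[[b1, b4], b3], b2]

Left-normed coefficients sit on the b1-initial expansion words.
Composite bracket: [[b2, b3], [b4, b1]]
Under [a, b] = ab - ba we get 8 signed associative words (2^3 = 8).
The b1-initial words carry the normal form:
  the word b1b4b2b3 carries sign +1 and contributes +[[[b1, b4], b2], b3]
  the word b1b4b3b2 carries sign -1 and contributes -[[[b1, b4], b3], b2]


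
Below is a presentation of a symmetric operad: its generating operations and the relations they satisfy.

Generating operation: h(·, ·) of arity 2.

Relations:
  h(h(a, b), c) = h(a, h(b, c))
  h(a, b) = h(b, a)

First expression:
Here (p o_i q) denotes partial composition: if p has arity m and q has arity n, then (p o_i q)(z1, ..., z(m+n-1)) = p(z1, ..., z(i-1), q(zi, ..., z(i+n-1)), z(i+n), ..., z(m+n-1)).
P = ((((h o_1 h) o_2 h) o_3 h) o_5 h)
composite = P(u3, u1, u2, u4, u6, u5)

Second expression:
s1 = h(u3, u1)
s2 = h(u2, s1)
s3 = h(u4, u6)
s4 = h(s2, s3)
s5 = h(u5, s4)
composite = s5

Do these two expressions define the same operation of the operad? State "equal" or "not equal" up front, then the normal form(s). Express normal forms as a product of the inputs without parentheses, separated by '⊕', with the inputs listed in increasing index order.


equal; the common form is u1 ⊕ u2 ⊕ u3 ⊕ u4 ⊕ u5 ⊕ u6


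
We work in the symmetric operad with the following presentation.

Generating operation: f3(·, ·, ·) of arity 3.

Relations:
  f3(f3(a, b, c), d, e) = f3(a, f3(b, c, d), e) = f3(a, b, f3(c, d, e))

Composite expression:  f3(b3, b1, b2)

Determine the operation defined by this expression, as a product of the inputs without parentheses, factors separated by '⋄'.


Associativity of f3 dissolves the nesting; only the b-input order survives.
f3(b3, b1, b2) spells out as b3 ⋄ b1 ⋄ b2

b3 ⋄ b1 ⋄ b2


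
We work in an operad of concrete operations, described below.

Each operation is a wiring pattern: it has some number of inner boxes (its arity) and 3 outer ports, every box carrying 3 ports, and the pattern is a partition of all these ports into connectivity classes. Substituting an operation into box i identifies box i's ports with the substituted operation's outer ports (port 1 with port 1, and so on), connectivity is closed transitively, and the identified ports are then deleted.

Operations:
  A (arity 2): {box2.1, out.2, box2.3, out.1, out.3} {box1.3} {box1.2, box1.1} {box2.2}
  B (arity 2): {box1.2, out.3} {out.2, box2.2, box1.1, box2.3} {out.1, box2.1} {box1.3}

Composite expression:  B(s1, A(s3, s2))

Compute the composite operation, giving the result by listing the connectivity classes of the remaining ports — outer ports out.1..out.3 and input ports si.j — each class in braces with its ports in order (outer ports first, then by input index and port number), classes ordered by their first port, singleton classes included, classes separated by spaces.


Treat the ports identified at B as solder joints: merge, then drop.
the subtree at A composes to {out.1, out.2, out.3, s2.1, s2.3} {s2.2} {s3.1, s3.2} {s3.3} on (s3, s2); out.j = own outer ports
the subtree at B composes to {out.1, out.2, s1.1, s2.1, s2.3} {out.3, s1.2} {s1.3} {s2.2} {s3.1, s3.2} {s3.3} on (s1, s3, s2); out.j = own outer ports

{out.1, out.2, s1.1, s2.1, s2.3} {out.3, s1.2} {s1.3} {s2.2} {s3.1, s3.2} {s3.3}


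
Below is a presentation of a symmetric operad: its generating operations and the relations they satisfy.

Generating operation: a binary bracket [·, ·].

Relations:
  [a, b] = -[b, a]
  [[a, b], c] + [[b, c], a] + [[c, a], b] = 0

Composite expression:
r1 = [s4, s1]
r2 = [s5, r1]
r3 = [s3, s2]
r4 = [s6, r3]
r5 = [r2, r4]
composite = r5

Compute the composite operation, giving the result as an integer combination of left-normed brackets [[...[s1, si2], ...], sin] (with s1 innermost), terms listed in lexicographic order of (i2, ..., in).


A multilinear Lie element is pinned by s1-initial words (s1 innermost).
Composite bracket: [[s5, [s4, s1]], [s6, [s3, s2]]]
Applying ab - ba throughout gives 32 signed words (2^5 = 32).
The s1-initial words carry the normal form:
  s1s4s5s2s3s6 (sign +1) contributes +[[[[[s1, s4], s5], s2], s3], s6]
  s1s4s5s3s2s6 (sign -1) contributes -[[[[[s1, s4], s5], s3], s2], s6]
  s1s4s5s6s2s3 (sign -1) contributes -[[[[[s1, s4], s5], s6], s2], s3]
  s1s4s5s6s3s2 (sign +1) contributes +[[[[[s1, s4], s5], s6], s3], s2]

[[[[[s1, s4], s5], s2], s3], s6] - [[[[[s1, s4], s5], s3], s2], s6] - [[[[[s1, s4], s5], s6], s2], s3] + [[[[[s1, s4], s5], s6], s3], s2]


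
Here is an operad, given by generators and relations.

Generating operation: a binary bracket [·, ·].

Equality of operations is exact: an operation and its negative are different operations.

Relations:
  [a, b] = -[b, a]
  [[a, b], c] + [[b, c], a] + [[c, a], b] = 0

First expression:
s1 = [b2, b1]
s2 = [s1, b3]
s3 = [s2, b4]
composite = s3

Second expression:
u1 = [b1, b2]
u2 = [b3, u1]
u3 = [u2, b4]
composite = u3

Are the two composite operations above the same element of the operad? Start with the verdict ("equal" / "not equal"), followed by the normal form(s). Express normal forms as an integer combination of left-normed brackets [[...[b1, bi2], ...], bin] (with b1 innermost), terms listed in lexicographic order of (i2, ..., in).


Normal form of the first expression: -[[[b1, b2], b3], b4]
Normal form of the second expression: -[[[b1, b2], b3], b4]
One common form — equal.

equal; the common form is -[[[b1, b2], b3], b4]


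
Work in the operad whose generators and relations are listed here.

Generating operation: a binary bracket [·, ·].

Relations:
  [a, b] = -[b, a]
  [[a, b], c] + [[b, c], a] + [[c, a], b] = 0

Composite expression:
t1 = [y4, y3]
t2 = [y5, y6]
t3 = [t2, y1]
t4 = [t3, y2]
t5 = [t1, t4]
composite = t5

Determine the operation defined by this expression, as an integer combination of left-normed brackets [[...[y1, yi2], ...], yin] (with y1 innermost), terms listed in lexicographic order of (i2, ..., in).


In the tensor algebra, words opening y1 carry the y1-anchored form.
Composite bracket: [[y4, y3], [[[y5, y6], y1], y2]]
Under [a, b] = ab - ba we get 32 signed associative words (2^5 = 32).
Only words starting with y1 matter:
  y1y5y6y2y3y4 appears with sign -1, giving the term -[[[[[y1, y5], y6], y2], y3], y4]
  y1y5y6y2y4y3 appears with sign +1, giving the term +[[[[[y1, y5], y6], y2], y4], y3]
  y1y6y5y2y3y4 appears with sign +1, giving the term +[[[[[y1, y6], y5], y2], y3], y4]
  y1y6y5y2y4y3 appears with sign -1, giving the term -[[[[[y1, y6], y5], y2], y4], y3]

-[[[[[y1, y5], y6], y2], y3], y4] + [[[[[y1, y5], y6], y2], y4], y3] + [[[[[y1, y6], y5], y2], y3], y4] - [[[[[y1, y6], y5], y2], y4], y3]


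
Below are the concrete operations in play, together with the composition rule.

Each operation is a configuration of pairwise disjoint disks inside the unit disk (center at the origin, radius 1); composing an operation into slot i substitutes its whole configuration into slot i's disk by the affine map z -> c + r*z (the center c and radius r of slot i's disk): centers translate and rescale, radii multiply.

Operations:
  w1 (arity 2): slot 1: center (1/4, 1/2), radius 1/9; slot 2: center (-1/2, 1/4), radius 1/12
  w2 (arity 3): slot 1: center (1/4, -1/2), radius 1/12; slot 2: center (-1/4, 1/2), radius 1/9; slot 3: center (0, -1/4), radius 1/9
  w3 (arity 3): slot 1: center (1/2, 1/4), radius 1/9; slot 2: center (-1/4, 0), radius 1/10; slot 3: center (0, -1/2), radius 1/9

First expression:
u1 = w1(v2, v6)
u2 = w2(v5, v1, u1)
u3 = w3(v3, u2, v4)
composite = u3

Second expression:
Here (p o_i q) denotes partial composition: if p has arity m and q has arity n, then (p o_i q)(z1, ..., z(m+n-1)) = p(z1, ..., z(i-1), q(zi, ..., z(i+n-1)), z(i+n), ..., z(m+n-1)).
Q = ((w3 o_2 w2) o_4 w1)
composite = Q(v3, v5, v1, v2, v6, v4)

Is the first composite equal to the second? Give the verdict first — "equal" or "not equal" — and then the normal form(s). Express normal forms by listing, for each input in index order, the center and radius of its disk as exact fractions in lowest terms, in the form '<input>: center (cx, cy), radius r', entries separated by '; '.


equal: each reduces to v1: center (-11/40, 1/20), radius 1/90; v2: center (-89/360, -7/360), radius 1/810; v3: center (1/2, 1/4), radius 1/9; v4: center (0, -1/2), radius 1/9; v5: center (-9/40, -1/20), radius 1/120; v6: center (-23/90, -1/45), radius 1/1080

The first expression, normalized: v1: center (-11/40, 1/20), radius 1/90; v2: center (-89/360, -7/360), radius 1/810; v3: center (1/2, 1/4), radius 1/9; v4: center (0, -1/2), radius 1/9; v5: center (-9/40, -1/20), radius 1/120; v6: center (-23/90, -1/45), radius 1/1080
The second expression, normalized: v1: center (-11/40, 1/20), radius 1/90; v2: center (-89/360, -7/360), radius 1/810; v3: center (1/2, 1/4), radius 1/9; v4: center (0, -1/2), radius 1/9; v5: center (-9/40, -1/20), radius 1/120; v6: center (-23/90, -1/45), radius 1/1080
The normal forms match — equal.


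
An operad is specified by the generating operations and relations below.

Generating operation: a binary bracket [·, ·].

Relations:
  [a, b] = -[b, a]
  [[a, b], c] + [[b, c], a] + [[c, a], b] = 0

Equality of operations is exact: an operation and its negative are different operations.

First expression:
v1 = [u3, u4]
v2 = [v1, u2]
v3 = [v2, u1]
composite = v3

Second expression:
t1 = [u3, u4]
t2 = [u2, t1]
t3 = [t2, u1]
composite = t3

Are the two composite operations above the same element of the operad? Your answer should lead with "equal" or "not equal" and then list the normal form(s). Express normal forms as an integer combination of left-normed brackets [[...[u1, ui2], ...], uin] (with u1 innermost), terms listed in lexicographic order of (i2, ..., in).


not equal; first: [[[u1, u2], u3], u4] - [[[u1, u2], u4], u3] - [[[u1, u3], u4], u2] + [[[u1, u4], u3], u2]; second: -[[[u1, u2], u3], u4] + [[[u1, u2], u4], u3] + [[[u1, u3], u4], u2] - [[[u1, u4], u3], u2]


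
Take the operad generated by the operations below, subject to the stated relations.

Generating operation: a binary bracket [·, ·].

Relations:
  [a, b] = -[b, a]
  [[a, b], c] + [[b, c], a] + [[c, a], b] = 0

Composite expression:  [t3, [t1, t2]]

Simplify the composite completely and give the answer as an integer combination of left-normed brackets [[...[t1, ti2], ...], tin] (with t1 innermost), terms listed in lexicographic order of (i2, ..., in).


Left-normed coefficients sit on the t1-initial expansion words.
Composite bracket: [t3, [t1, t2]]
Applying ab - ba throughout gives 4 signed words (2^2 = 4).
Words beginning with t1 determine it all:
  word t1t2t3 has sign -1, contributing -[[t1, t2], t3]

-[[t1, t2], t3]


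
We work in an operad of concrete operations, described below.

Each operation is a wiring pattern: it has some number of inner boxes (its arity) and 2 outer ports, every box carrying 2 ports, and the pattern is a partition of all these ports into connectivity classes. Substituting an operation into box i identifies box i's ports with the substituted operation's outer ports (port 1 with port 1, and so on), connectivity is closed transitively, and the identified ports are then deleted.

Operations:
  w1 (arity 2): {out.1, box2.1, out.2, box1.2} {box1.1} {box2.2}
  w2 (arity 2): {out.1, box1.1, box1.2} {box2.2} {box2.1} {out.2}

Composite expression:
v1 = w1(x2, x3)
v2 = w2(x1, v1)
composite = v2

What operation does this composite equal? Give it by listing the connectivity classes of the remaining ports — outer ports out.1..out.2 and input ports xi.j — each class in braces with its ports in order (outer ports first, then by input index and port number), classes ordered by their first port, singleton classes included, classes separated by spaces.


{out.1, x1.1, x1.2} {out.2} {x2.1} {x2.2, x3.1} {x3.2}

Substituting into w2 glues patterns; closure does the rest.
through w1, on inputs (x2, x3): {out.1, out.2, x2.2, x3.1} {x2.1} {x3.2} (out.j = stage outer ports)
through w2, on inputs (x1, x2, x3): {out.1, x1.1, x1.2} {out.2} {x2.1} {x2.2, x3.1} {x3.2} (out.j = stage outer ports)


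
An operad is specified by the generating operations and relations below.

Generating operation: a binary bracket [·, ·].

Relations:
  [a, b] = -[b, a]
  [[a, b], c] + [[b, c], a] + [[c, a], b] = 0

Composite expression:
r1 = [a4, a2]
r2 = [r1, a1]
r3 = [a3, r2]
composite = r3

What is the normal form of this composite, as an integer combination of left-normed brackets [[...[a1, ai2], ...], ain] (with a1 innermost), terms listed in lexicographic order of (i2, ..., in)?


-[[[a1, a2], a4], a3] + [[[a1, a4], a2], a3]

In the tensor algebra, words opening a1 carry the a1-anchored form.
Composite bracket: [a3, [[a4, a2], a1]]
Expanding via [a, b] = ab - ba: 8 signed words (2^3 = 8).
Coefficients come from the a1-initial words:
  a1a2a4a3 (sign -1) contributes -[[[a1, a2], a4], a3]
  a1a4a2a3 (sign +1) contributes +[[[a1, a4], a2], a3]


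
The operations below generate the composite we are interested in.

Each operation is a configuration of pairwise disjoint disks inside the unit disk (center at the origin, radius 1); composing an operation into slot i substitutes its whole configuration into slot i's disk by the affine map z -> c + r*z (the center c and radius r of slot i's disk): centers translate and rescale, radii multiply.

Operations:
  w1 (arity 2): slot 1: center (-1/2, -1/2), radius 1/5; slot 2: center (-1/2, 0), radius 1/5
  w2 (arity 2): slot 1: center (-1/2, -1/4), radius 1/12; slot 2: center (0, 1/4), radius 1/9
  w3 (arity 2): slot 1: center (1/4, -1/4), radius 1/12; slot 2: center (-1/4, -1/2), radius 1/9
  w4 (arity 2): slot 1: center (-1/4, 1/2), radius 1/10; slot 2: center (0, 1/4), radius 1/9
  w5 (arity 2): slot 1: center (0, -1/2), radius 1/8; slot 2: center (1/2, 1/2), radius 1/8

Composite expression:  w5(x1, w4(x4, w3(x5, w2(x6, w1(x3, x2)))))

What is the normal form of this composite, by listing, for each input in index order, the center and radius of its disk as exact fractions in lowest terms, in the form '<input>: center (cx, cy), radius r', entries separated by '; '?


x1: center (0, -1/2), radius 1/8; x2: center (11581/23328, 85/162), radius 1/29160; x3: center (11581/23328, 6119/11664), radius 1/29160; x4: center (15/32, 9/16), radius 1/80; x5: center (145/288, 19/36), radius 1/864; x6: center (1285/2592, 679/1296), radius 1/7776

Below w5, radii multiply path by path; the x-disk centers shift.
for x1, the 1-step affine chain lands on center (0, -1/2), radius 1/8
for x4, the 2-step affine chain lands on center (15/32, 9/16), radius 1/80
for x5, the 3-step affine chain lands on center (145/288, 19/36), radius 1/864
for x6, the 4-step affine chain lands on center (1285/2592, 679/1296), radius 1/7776
for x3, the 5-step affine chain lands on center (11581/23328, 6119/11664), radius 1/29160
for x2, the 5-step affine chain lands on center (11581/23328, 85/162), radius 1/29160


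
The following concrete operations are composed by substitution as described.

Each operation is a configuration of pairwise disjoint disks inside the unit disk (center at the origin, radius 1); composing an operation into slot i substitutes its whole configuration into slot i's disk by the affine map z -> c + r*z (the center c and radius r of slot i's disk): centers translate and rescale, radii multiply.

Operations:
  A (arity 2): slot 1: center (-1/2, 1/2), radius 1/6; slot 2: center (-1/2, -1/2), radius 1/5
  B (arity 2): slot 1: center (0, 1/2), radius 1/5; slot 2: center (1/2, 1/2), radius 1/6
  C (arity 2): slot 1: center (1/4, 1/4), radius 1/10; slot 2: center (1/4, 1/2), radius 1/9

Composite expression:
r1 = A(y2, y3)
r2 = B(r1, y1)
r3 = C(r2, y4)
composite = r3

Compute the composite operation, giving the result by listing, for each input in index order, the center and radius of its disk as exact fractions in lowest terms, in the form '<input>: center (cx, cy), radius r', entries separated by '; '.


y1: center (3/10, 3/10), radius 1/60; y2: center (6/25, 31/100), radius 1/300; y3: center (6/25, 29/100), radius 1/250; y4: center (1/4, 1/2), radius 1/9

Each y-disk chains the slot maps above it in C; radii multiply.
input y2: composing its 3 substitution steps yields center (6/25, 31/100), radius 1/300
input y3: composing its 3 substitution steps yields center (6/25, 29/100), radius 1/250
input y1: composing its 2 substitution steps yields center (3/10, 3/10), radius 1/60
input y4: composing its 1 substitution step yields center (1/4, 1/2), radius 1/9


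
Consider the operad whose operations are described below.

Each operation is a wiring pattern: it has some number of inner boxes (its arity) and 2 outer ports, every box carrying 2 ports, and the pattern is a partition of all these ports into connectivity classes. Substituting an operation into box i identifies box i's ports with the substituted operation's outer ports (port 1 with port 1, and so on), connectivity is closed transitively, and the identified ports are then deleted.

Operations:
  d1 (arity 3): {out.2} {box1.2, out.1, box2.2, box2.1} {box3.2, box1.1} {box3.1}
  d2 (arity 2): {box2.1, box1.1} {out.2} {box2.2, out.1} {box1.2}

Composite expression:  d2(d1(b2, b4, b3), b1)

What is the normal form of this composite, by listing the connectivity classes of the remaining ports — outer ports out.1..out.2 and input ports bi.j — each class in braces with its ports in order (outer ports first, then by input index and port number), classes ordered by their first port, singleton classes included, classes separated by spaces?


{out.1, b1.2} {out.2} {b1.1, b2.2, b4.1, b4.2} {b2.1, b3.2} {b3.1}

Connectivity passes through glued d2-boundaries; trace each wire chain.
through d1, on inputs (b2, b4, b3): {out.1, b2.2, b4.1, b4.2} {out.2} {b2.1, b3.2} {b3.1} (out.j = stage outer ports)
through d2, on inputs (b2, b4, b3, b1): {out.1, b1.2} {out.2} {b1.1, b2.2, b4.1, b4.2} {b2.1, b3.2} {b3.1} (out.j = stage outer ports)


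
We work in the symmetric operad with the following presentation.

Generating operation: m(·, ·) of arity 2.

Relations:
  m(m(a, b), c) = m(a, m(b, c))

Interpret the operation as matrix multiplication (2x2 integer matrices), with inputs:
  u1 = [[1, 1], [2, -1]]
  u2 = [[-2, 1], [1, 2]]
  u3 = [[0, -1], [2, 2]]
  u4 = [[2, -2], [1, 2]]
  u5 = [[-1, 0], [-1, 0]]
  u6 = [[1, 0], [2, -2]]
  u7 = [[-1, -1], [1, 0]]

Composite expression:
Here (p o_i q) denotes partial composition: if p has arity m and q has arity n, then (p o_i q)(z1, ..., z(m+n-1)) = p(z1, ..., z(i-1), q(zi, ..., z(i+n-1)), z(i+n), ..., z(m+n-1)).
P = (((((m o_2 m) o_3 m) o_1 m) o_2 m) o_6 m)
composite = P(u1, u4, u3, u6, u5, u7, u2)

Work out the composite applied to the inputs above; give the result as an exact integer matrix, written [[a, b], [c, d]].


[[0, 0], [12, -36]]

m(u4, u3) = [[-4, -6], [4, 3]]
m(u1, m(u4, u3)) = [[0, -3], [-12, -15]]
m(u7, u2) = [[1, -3], [-2, 1]]
m(u5, m(u7, u2)) = [[-1, 3], [-1, 3]]
m(u6, m(u5, m(u7, u2))) = [[-1, 3], [0, 0]]
m(m(u1, m(u4, u3)), m(u6, m(u5, m(u7, u2)))) = [[0, 0], [12, -36]]


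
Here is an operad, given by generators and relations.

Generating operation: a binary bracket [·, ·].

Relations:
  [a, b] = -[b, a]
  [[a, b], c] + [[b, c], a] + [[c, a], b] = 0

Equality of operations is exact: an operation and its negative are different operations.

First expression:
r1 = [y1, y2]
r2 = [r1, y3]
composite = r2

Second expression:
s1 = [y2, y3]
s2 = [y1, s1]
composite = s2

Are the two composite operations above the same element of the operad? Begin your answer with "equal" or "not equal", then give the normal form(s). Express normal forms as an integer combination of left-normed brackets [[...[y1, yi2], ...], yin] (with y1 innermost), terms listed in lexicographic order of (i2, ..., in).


not equal; the first gives [[y1, y2], y3] and the second [[y1, y2], y3] - [[y1, y3], y2]


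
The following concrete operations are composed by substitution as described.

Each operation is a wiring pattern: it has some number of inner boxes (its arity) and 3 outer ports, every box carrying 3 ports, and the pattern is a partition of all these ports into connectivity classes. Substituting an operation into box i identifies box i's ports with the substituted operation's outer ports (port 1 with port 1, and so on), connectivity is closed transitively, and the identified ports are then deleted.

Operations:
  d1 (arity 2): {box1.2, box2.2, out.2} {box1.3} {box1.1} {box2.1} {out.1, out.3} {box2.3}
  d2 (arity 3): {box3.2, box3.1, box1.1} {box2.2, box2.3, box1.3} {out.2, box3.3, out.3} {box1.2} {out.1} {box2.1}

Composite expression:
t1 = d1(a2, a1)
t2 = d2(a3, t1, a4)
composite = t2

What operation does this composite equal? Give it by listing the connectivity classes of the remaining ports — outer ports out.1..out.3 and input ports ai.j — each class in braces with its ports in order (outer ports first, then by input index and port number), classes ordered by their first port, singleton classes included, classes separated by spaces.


Two ports join when wires chain via d2-identified ports.
stage d1: inputs (a2, a1), connectivity {out.1, out.3} {out.2, a1.2, a2.2} {a1.1} {a1.3} {a2.1} {a2.3}, out.j its boundary
stage d2: inputs (a3, a2, a1, a4), connectivity {out.1} {out.2, out.3, a4.3} {a1.1} {a1.2, a2.2, a3.3} {a1.3} {a2.1} {a2.3} {a3.1, a4.1, a4.2} {a3.2}, out.j its boundary

{out.1} {out.2, out.3, a4.3} {a1.1} {a1.2, a2.2, a3.3} {a1.3} {a2.1} {a2.3} {a3.1, a4.1, a4.2} {a3.2}


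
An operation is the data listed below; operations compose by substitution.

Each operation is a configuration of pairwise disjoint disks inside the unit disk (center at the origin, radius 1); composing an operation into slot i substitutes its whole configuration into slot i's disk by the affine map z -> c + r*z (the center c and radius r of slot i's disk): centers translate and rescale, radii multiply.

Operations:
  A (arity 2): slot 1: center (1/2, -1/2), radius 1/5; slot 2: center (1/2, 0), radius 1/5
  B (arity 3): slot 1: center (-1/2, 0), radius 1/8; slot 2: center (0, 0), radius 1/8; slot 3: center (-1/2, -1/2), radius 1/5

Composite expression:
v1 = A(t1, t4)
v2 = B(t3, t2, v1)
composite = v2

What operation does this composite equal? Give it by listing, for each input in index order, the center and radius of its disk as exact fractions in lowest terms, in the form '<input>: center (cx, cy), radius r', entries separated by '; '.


t1: center (-2/5, -3/5), radius 1/25; t2: center (0, 0), radius 1/8; t3: center (-1/2, 0), radius 1/8; t4: center (-2/5, -1/2), radius 1/25

Below B, radii multiply path by path; the t-disk centers shift.
t3 passes through 1 substitution, ending at center (-1/2, 0), radius 1/8
t2 passes through 1 substitution, ending at center (0, 0), radius 1/8
t1 passes through 2 substitutions, ending at center (-2/5, -3/5), radius 1/25
t4 passes through 2 substitutions, ending at center (-2/5, -1/2), radius 1/25
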